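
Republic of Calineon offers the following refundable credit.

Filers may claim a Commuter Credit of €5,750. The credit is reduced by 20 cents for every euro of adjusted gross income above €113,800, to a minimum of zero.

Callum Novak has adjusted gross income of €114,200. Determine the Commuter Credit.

Commuter Credit: 20% of the €400 excess over €113,800 is €80; credit = €5,750 − €80 = €5,670.

€5,670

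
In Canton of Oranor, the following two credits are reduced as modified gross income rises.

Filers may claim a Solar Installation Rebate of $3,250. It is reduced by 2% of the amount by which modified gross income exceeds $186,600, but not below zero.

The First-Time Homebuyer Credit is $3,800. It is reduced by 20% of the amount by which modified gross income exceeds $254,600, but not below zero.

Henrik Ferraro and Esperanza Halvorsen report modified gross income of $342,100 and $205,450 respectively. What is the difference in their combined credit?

Henrik ($342,100): Solar Installation Rebate: 2% of the $155,500 excess over $186,600 is $3,110; credit = $3,250 − $3,110 = $140. First-Time Homebuyer Credit: 20% of the $87,500 excess over $254,600 is $17,500 ≥ base, so the credit is $0. total $140 + $0 = $140
Esperanza ($205,450): Solar Installation Rebate: 2% of the $18,850 excess over $186,600 is $377; credit = $3,250 − $377 = $2,873. First-Time Homebuyer Credit: $205,450 is at or below the $254,600 threshold, so the full $3,800 applies. total $2,873 + $3,800 = $6,673
Difference: |$140 − $6,673| = $6,533.

$6,533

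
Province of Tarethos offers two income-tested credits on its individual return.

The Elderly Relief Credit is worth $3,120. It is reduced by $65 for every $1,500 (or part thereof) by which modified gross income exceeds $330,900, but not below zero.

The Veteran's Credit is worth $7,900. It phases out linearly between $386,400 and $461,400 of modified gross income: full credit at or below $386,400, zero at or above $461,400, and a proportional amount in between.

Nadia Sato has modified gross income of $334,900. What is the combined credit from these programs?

Elderly Relief Credit: income exceeds $330,900 by $4,000, which is 3 full-or-partial $1,500 increments; reduction = 3 × $65 = $195, leaving $2,925.
Veteran's Credit: $334,900 is at or below the $386,400 threshold, so the full $7,900 applies.
Total: $2,925 + $7,900 = $10,825.

$10,825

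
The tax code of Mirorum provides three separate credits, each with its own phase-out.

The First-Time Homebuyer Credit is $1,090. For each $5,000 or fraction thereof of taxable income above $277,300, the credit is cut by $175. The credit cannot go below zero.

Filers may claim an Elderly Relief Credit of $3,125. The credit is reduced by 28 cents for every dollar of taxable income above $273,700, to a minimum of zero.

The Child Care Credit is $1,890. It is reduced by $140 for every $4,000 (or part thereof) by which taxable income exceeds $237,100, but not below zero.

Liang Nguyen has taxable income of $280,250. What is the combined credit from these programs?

First-Time Homebuyer Credit: income exceeds $277,300 by $2,950, which is 1 full-or-partial $5,000 increment; reduction = 1 × $175 = $175, leaving $915.
Elderly Relief Credit: 28% of the $6,550 excess over $273,700 is $1,834; credit = $3,125 − $1,834 = $1,291.
Child Care Credit: income exceeds $237,100 by $43,150, which is 11 full-or-partial $4,000 increments; reduction = 11 × $140 = $1,540, leaving $350.
Total: $915 + $1,291 + $350 = $2,556.

$2,556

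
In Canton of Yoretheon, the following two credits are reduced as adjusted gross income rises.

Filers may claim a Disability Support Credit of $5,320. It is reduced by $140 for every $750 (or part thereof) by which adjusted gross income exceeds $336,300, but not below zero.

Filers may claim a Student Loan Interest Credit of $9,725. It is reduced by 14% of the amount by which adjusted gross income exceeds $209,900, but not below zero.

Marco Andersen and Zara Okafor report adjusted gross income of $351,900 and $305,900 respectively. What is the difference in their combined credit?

Marco ($351,900): Disability Support Credit: income exceeds $336,300 by $15,600, which is 21 full-or-partial $750 increments; reduction = 21 × $140 = $2,940, leaving $2,380. Student Loan Interest Credit: 14% of the $142,000 excess over $209,900 is $19,880 ≥ base, so the credit is $0. total $2,380 + $0 = $2,380
Zara ($305,900): Disability Support Credit: $305,900 is at or below the $336,300 threshold, so the full $5,320 applies. Student Loan Interest Credit: 14% of the $96,000 excess over $209,900 is $13,440 ≥ base, so the credit is $0. total $5,320 + $0 = $5,320
Difference: |$2,380 − $5,320| = $2,940.

$2,940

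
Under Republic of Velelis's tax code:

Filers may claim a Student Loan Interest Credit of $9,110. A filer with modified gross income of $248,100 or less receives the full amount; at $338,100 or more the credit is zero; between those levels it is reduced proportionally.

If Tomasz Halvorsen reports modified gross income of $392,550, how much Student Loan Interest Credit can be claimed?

$0

Student Loan Interest Credit: $392,550 is at or above $338,100, so the credit is $0.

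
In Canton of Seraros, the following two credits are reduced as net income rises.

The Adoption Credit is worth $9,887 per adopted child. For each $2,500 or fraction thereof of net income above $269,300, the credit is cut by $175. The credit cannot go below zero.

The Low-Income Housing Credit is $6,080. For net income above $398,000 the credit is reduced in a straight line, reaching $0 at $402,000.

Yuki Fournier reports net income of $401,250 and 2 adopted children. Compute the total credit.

Adoption Credit: base = 2 × $9,887 = $19,774. income exceeds $269,300 by $131,950, which is 53 full-or-partial $2,500 increments; reduction = 53 × $175 = $9,275, leaving $10,499.
Low-Income Housing Credit: $401,250 is $3,250 into a $4,000 phase-out range, leaving 750/4,000 of the credit: $6,080 × 750/4,000 = $1,140.
Total: $10,499 + $1,140 = $11,639.

$11,639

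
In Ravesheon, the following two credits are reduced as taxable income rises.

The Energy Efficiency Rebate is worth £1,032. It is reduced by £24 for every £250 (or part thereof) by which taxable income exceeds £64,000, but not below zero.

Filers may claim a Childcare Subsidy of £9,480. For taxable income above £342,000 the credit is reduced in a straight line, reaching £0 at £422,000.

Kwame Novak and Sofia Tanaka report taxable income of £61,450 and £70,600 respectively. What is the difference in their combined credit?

Kwame (£61,450): Energy Efficiency Rebate: £61,450 is at or below the £64,000 threshold, so the full £1,032 applies. Childcare Subsidy: £61,450 is at or below the £342,000 threshold, so the full £9,480 applies. total £1,032 + £9,480 = £10,512
Sofia (£70,600): Energy Efficiency Rebate: income exceeds £64,000 by £6,600, which is 27 full-or-partial £250 increments; reduction = 27 × £24 = £648, leaving £384. Childcare Subsidy: £70,600 is at or below the £342,000 threshold, so the full £9,480 applies. total £384 + £9,480 = £9,864
Difference: |£10,512 − £9,864| = £648.

£648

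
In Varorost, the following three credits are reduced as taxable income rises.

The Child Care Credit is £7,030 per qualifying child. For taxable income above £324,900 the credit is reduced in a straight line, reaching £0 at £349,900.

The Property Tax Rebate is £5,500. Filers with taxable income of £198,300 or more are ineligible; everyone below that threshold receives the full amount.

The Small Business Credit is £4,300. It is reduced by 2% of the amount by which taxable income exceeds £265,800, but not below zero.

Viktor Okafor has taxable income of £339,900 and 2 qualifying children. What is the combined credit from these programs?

£8,442

Child Care Credit: base = 2 × £7,030 = £14,060. £339,900 is £15,000 into a £25,000 phase-out range, leaving 10,000/25,000 of the credit: £14,060 × 10,000/25,000 = £5,624.
Property Tax Rebate: £339,900 meets or exceeds the £198,300 cutoff, so the credit is £0.
Small Business Credit: 2% of the £74,100 excess over £265,800 is £1,482; credit = £4,300 − £1,482 = £2,818.
Total: £5,624 + £0 + £2,818 = £8,442.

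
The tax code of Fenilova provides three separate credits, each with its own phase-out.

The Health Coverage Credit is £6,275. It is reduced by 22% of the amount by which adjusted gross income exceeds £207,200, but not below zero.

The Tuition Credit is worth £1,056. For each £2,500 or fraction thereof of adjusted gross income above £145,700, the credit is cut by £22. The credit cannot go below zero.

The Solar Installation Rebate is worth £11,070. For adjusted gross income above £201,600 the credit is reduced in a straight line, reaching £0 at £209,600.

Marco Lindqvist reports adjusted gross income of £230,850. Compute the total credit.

£1,358

Health Coverage Credit: 22% of the £23,650 excess over £207,200 is £5,203; credit = £6,275 − £5,203 = £1,072.
Tuition Credit: income exceeds £145,700 by £85,150, which is 35 full-or-partial £2,500 increments; reduction = 35 × £22 = £770, leaving £286.
Solar Installation Rebate: £230,850 is at or above £209,600, so the credit is £0.
Total: £1,072 + £286 + £0 = £1,358.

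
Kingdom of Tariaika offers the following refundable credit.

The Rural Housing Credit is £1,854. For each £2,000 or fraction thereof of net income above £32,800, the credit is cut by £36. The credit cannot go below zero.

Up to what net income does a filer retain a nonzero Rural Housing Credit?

After 51 increments the reduction is 51 × £36 = £1,836, leaving £18; one more increment wipes it out. Increment 51 ends at excess 51 × £2,000 = £102,000, so the highest qualifying income is £32,800 + £102,000 = £134,800.

£134,800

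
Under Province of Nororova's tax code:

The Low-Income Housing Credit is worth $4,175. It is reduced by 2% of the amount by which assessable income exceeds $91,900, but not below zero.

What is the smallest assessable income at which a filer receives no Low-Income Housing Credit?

The credit falls by 2% of each dollar above $91,900, so it reaches zero when the excess is $4,175 / 2% = $208,750: income = $91,900 + $208,750 = $300,650.

$300,650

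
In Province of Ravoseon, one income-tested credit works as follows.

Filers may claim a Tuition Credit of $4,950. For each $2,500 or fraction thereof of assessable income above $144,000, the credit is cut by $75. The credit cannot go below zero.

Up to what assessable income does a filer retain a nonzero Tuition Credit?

$306,500

After 65 increments the reduction is 65 × $75 = $4,875, leaving $75; one more increment wipes it out. Increment 65 ends at excess 65 × $2,500 = $162,500, so the highest qualifying income is $144,000 + $162,500 = $306,500.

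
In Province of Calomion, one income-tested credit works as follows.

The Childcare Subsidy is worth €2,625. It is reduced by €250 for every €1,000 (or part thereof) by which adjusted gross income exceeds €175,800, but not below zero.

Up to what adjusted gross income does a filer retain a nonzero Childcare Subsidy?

After 10 increments the reduction is 10 × €250 = €2,500, leaving €125; one more increment wipes it out. Increment 10 ends at excess 10 × €1,000 = €10,000, so the highest qualifying income is €175,800 + €10,000 = €185,800.

€185,800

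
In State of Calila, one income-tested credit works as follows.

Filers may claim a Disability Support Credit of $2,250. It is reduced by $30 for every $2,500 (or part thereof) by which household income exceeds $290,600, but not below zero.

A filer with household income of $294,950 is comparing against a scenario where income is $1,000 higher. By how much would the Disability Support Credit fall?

$30

At $294,950 — income exceeds $290,600 by $4,350, which is 2 full-or-partial $2,500 increments; reduction = 2 × $30 = $60, leaving $2,190.
At $295,950 — income exceeds $290,600 by $5,350, which is 3 full-or-partial $2,500 increments; reduction = 3 × $30 = $90, leaving $2,160.
Lost: $2,190 − $2,160 = $30.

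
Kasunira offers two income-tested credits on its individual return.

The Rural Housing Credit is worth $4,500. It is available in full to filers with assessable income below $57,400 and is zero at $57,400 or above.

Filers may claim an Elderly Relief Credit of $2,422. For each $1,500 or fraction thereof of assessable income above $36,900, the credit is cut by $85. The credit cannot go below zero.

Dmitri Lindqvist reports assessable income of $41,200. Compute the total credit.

$6,667

Rural Housing Credit: $41,200 is below the $57,400 cutoff, so the full $4,500 applies.
Elderly Relief Credit: income exceeds $36,900 by $4,300, which is 3 full-or-partial $1,500 increments; reduction = 3 × $85 = $255, leaving $2,167.
Total: $4,500 + $2,167 = $6,667.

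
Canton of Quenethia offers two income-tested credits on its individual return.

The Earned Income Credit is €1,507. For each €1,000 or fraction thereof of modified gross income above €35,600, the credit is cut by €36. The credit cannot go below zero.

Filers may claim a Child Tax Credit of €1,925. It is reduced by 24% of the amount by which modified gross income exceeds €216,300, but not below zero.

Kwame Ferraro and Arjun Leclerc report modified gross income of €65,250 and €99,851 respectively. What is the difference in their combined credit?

€427

Kwame (€65,250): Earned Income Credit: income exceeds €35,600 by €29,650, which is 30 full-or-partial €1,000 increments; reduction = 30 × €36 = €1,080, leaving €427. Child Tax Credit: €65,250 is at or below the €216,300 threshold, so the full €1,925 applies. total €427 + €1,925 = €2,352
Arjun (€99,851): Earned Income Credit: income exceeds €35,600 by €64,251 → 65 increments × €36 = €2,340 ≥ base, so the credit is €0. Child Tax Credit: €99,851 is at or below the €216,300 threshold, so the full €1,925 applies. total €0 + €1,925 = €1,925
Difference: |€2,352 − €1,925| = €427.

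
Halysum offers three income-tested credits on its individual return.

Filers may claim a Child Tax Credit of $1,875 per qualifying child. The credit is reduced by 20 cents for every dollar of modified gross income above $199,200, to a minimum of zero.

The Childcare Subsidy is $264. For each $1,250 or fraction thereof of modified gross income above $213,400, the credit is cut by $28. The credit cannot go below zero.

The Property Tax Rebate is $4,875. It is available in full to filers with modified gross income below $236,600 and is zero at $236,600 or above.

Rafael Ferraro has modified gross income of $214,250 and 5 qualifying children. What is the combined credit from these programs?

Child Tax Credit: base = 5 × $1,875 = $9,375. 20% of the $15,050 excess over $199,200 is $3,010; credit = $9,375 − $3,010 = $6,365.
Childcare Subsidy: income exceeds $213,400 by $850, which is 1 full-or-partial $1,250 increment; reduction = 1 × $28 = $28, leaving $236.
Property Tax Rebate: $214,250 is below the $236,600 cutoff, so the full $4,875 applies.
Total: $6,365 + $236 + $4,875 = $11,476.

$11,476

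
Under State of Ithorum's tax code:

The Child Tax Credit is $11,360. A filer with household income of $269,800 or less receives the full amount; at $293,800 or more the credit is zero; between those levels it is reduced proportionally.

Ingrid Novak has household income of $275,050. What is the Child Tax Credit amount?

Child Tax Credit: $275,050 is $5,250 into a $24,000 phase-out range, leaving 18,750/24,000 of the credit: $11,360 × 18,750/24,000 = $8,875.

$8,875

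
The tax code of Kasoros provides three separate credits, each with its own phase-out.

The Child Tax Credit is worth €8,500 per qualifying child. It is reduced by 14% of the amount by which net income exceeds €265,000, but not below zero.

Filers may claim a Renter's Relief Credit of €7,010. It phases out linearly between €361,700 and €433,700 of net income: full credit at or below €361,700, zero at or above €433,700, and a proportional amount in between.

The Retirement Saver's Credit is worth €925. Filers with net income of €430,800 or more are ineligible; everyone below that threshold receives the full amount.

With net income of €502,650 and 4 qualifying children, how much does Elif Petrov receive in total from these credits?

€729

Child Tax Credit: base = 4 × €8,500 = €34,000. 14% of the €237,650 excess over €265,000 is €33,271; credit = €34,000 − €33,271 = €729.
Renter's Relief Credit: €502,650 is at or above €433,700, so the credit is €0.
Retirement Saver's Credit: €502,650 meets or exceeds the €430,800 cutoff, so the credit is €0.
Total: €729 + €0 + €0 = €729.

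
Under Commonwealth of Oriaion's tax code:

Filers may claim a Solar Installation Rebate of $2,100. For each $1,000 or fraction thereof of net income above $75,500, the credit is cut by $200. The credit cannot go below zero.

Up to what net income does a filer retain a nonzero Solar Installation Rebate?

$85,500

After 10 increments the reduction is 10 × $200 = $2,000, leaving $100; one more increment wipes it out. Increment 10 ends at excess 10 × $1,000 = $10,000, so the highest qualifying income is $75,500 + $10,000 = $85,500.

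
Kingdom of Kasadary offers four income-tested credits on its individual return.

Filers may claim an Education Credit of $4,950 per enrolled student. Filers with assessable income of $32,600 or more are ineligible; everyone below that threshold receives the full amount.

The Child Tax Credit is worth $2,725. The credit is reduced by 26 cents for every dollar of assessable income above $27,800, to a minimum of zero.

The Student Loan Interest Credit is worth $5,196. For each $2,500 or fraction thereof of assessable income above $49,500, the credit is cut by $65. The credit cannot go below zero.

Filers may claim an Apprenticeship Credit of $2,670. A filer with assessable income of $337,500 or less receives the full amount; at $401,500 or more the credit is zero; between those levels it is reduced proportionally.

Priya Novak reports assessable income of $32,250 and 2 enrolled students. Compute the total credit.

Education Credit: base = 2 × $4,950 = $9,900. $32,250 is below the $32,600 cutoff, so the full $9,900 applies.
Child Tax Credit: 26% of the $4,450 excess over $27,800 is $1,157; credit = $2,725 − $1,157 = $1,568.
Student Loan Interest Credit: $32,250 is at or below the $49,500 threshold, so the full $5,196 applies.
Apprenticeship Credit: $32,250 is at or below the $337,500 threshold, so the full $2,670 applies.
Total: $9,900 + $1,568 + $5,196 + $2,670 = $19,334.

$19,334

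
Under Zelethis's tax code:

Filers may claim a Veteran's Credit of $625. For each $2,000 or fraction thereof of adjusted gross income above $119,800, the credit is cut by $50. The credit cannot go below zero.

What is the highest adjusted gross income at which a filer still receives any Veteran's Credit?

After 12 increments the reduction is 12 × $50 = $600, leaving $25; one more increment wipes it out. Increment 12 ends at excess 12 × $2,000 = $24,000, so the highest qualifying income is $119,800 + $24,000 = $143,800.

$143,800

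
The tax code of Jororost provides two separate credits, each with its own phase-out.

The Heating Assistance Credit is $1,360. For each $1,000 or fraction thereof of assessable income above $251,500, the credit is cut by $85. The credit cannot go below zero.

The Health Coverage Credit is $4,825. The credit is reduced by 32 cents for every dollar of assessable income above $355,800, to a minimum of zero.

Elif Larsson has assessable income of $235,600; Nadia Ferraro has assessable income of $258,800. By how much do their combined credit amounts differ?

Elif ($235,600): Heating Assistance Credit: $235,600 is at or below the $251,500 threshold, so the full $1,360 applies. Health Coverage Credit: $235,600 is at or below the $355,800 threshold, so the full $4,825 applies. total $1,360 + $4,825 = $6,185
Nadia ($258,800): Heating Assistance Credit: income exceeds $251,500 by $7,300, which is 8 full-or-partial $1,000 increments; reduction = 8 × $85 = $680, leaving $680. Health Coverage Credit: $258,800 is at or below the $355,800 threshold, so the full $4,825 applies. total $680 + $4,825 = $5,505
Difference: |$6,185 − $5,505| = $680.

$680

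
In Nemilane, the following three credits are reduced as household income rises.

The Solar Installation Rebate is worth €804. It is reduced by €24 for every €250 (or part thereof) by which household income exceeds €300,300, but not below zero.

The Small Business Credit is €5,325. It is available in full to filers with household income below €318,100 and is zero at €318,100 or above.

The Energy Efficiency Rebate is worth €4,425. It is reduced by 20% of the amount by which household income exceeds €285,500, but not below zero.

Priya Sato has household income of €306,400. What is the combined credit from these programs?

Solar Installation Rebate: income exceeds €300,300 by €6,100, which is 25 full-or-partial €250 increments; reduction = 25 × €24 = €600, leaving €204.
Small Business Credit: €306,400 is below the €318,100 cutoff, so the full €5,325 applies.
Energy Efficiency Rebate: 20% of the €20,900 excess over €285,500 is €4,180; credit = €4,425 − €4,180 = €245.
Total: €204 + €5,325 + €245 = €5,774.

€5,774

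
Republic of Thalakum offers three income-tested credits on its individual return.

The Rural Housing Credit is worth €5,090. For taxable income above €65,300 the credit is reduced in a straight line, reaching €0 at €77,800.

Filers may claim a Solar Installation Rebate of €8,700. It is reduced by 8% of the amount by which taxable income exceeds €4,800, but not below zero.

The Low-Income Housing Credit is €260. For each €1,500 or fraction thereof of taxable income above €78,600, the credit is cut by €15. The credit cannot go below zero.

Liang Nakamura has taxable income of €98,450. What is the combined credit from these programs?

Rural Housing Credit: €98,450 is at or above €77,800, so the credit is €0.
Solar Installation Rebate: 8% of the €93,650 excess over €4,800 is €7,492; credit = €8,700 − €7,492 = €1,208.
Low-Income Housing Credit: income exceeds €78,600 by €19,850, which is 14 full-or-partial €1,500 increments; reduction = 14 × €15 = €210, leaving €50.
Total: €0 + €1,208 + €50 = €1,258.

€1,258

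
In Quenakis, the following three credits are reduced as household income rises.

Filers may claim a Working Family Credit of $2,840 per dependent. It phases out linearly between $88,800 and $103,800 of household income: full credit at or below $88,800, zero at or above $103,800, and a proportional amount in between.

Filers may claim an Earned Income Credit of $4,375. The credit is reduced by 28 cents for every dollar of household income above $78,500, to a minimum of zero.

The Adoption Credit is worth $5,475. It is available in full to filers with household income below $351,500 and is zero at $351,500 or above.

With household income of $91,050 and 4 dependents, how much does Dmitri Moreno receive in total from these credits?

$15,992

Working Family Credit: base = 4 × $2,840 = $11,360. $91,050 is $2,250 into a $15,000 phase-out range, leaving 12,750/15,000 of the credit: $11,360 × 12,750/15,000 = $9,656.
Earned Income Credit: 28% of the $12,550 excess over $78,500 is $3,514; credit = $4,375 − $3,514 = $861.
Adoption Credit: $91,050 is below the $351,500 cutoff, so the full $5,475 applies.
Total: $9,656 + $861 + $5,475 = $15,992.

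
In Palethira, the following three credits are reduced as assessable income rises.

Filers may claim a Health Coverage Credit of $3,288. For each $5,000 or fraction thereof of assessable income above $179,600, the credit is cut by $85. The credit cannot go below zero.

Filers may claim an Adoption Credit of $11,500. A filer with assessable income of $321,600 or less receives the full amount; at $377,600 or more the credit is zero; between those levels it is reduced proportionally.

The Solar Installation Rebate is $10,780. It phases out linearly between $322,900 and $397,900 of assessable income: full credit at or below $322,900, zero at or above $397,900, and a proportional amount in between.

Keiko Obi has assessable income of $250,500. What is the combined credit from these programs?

$24,293

Health Coverage Credit: income exceeds $179,600 by $70,900, which is 15 full-or-partial $5,000 increments; reduction = 15 × $85 = $1,275, leaving $2,013.
Adoption Credit: $250,500 is at or below the $321,600 threshold, so the full $11,500 applies.
Solar Installation Rebate: $250,500 is at or below the $322,900 threshold, so the full $10,780 applies.
Total: $2,013 + $11,500 + $10,780 = $24,293.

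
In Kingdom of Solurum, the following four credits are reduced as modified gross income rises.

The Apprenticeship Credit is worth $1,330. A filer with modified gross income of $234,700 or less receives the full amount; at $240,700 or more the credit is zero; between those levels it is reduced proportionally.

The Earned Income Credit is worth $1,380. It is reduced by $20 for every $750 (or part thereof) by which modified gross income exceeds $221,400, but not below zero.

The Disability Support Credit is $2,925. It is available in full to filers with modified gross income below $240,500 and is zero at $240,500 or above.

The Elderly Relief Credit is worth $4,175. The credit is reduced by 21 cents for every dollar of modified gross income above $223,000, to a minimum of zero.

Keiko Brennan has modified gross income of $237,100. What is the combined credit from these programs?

$5,897

Apprenticeship Credit: $237,100 is $2,400 into a $6,000 phase-out range, leaving 3,600/6,000 of the credit: $1,330 × 3,600/6,000 = $798.
Earned Income Credit: income exceeds $221,400 by $15,700, which is 21 full-or-partial $750 increments; reduction = 21 × $20 = $420, leaving $960.
Disability Support Credit: $237,100 is below the $240,500 cutoff, so the full $2,925 applies.
Elderly Relief Credit: 21% of the $14,100 excess over $223,000 is $2,961; credit = $4,175 − $2,961 = $1,214.
Total: $798 + $960 + $2,925 + $1,214 = $5,897.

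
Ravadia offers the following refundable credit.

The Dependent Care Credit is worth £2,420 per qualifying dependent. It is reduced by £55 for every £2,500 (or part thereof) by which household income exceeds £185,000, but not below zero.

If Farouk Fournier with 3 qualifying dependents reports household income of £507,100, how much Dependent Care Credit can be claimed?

Dependent Care Credit: base = 3 × £2,420 = £7,260. income exceeds £185,000 by £322,100, which is 129 full-or-partial £2,500 increments; reduction = 129 × £55 = £7,095, leaving £165.

£165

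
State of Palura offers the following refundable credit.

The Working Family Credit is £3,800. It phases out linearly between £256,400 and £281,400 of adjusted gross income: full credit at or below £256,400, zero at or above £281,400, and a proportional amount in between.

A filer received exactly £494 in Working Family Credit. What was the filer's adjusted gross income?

£494 is 494/3,800 of the full £3,800, so 3,306/3,800 of the £25,000 range has been used: income = £256,400 + £25,000 × 3,306/3,800 = £278,150.

£278,150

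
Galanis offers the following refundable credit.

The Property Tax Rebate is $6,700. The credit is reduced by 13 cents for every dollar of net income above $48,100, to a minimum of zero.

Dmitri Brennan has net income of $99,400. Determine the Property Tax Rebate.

Property Tax Rebate: 13% of the $51,300 excess over $48,100 is $6,669; credit = $6,700 − $6,669 = $31.

$31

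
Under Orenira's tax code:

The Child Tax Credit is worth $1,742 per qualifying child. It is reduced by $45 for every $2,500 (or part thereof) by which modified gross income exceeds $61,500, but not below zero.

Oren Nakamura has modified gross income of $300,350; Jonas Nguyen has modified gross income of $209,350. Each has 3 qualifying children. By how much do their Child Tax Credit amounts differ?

$1,620

Oren ($300,350): Child Tax Credit: base = 3 × $1,742 = $5,226. income exceeds $61,500 by $238,850, which is 96 full-or-partial $2,500 increments; reduction = 96 × $45 = $4,320, leaving $906.
Jonas ($209,350): Child Tax Credit: base = 3 × $1,742 = $5,226. income exceeds $61,500 by $147,850, which is 60 full-or-partial $2,500 increments; reduction = 60 × $45 = $2,700, leaving $2,526.
Difference: |$906 − $2,526| = $1,620.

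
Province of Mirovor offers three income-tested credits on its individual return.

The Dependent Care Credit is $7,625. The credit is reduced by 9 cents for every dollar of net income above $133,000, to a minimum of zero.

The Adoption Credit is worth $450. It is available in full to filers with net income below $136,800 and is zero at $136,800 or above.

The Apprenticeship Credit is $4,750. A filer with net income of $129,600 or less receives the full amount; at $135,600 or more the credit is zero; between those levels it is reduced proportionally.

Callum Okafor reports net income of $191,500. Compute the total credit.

$2,360

Dependent Care Credit: 9% of the $58,500 excess over $133,000 is $5,265; credit = $7,625 − $5,265 = $2,360.
Adoption Credit: $191,500 meets or exceeds the $136,800 cutoff, so the credit is $0.
Apprenticeship Credit: $191,500 is at or above $135,600, so the credit is $0.
Total: $2,360 + $0 + $0 = $2,360.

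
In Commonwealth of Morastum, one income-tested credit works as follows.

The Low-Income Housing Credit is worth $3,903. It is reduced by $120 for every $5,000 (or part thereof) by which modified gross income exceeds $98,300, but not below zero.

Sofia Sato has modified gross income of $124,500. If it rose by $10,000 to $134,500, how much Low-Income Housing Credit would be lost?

At $124,500 — income exceeds $98,300 by $26,200, which is 6 full-or-partial $5,000 increments; reduction = 6 × $120 = $720, leaving $3,183.
At $134,500 — income exceeds $98,300 by $36,200, which is 8 full-or-partial $5,000 increments; reduction = 8 × $120 = $960, leaving $2,943.
Lost: $3,183 − $2,943 = $240.

$240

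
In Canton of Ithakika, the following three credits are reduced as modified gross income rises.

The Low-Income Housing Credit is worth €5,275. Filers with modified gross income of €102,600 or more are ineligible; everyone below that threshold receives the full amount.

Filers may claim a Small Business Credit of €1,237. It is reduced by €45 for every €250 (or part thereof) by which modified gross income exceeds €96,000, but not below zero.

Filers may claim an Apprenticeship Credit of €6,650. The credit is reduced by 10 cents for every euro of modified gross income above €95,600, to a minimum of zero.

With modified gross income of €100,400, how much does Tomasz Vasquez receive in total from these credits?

€11,872

Low-Income Housing Credit: €100,400 is below the €102,600 cutoff, so the full €5,275 applies.
Small Business Credit: income exceeds €96,000 by €4,400, which is 18 full-or-partial €250 increments; reduction = 18 × €45 = €810, leaving €427.
Apprenticeship Credit: 10% of the €4,800 excess over €95,600 is €480; credit = €6,650 − €480 = €6,170.
Total: €5,275 + €427 + €6,170 = €11,872.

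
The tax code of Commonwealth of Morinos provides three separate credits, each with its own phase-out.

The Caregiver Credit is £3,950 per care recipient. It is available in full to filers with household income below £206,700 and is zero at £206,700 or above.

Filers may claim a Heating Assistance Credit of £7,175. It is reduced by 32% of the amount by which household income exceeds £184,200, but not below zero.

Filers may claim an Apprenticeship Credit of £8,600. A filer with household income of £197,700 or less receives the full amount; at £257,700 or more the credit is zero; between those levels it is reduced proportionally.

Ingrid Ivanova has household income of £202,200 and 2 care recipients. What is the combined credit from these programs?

£17,270

Caregiver Credit: base = 2 × £3,950 = £7,900. £202,200 is below the £206,700 cutoff, so the full £7,900 applies.
Heating Assistance Credit: 32% of the £18,000 excess over £184,200 is £5,760; credit = £7,175 − £5,760 = £1,415.
Apprenticeship Credit: £202,200 is £4,500 into a £60,000 phase-out range, leaving 55,500/60,000 of the credit: £8,600 × 55,500/60,000 = £7,955.
Total: £7,900 + £1,415 + £7,955 = £17,270.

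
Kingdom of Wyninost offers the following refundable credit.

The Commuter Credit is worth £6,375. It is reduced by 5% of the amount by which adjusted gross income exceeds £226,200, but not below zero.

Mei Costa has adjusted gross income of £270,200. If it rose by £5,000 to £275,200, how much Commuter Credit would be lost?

At £270,200 — 5% of the £44,000 excess over £226,200 is £2,200; credit = £6,375 − £2,200 = £4,175.
At £275,200 — 5% of the £49,000 excess over £226,200 is £2,450; credit = £6,375 − £2,450 = £3,925.
Lost: £4,175 − £3,925 = £250.

£250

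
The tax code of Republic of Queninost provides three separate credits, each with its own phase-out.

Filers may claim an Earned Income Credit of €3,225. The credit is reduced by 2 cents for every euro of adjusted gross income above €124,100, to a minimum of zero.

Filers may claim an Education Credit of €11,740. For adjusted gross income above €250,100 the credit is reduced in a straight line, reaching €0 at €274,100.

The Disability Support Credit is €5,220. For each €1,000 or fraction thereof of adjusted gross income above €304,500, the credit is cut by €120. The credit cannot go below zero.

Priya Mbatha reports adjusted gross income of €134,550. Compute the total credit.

Earned Income Credit: 2% of the €10,450 excess over €124,100 is €209; credit = €3,225 − €209 = €3,016.
Education Credit: €134,550 is at or below the €250,100 threshold, so the full €11,740 applies.
Disability Support Credit: €134,550 is at or below the €304,500 threshold, so the full €5,220 applies.
Total: €3,016 + €11,740 + €5,220 = €19,976.

€19,976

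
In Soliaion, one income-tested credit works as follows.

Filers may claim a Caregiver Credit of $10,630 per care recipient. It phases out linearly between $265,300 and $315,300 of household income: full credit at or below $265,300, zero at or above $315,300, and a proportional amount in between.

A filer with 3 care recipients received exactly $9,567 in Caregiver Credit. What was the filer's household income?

$300,300

Full credit = 3 × $10,630 = $31,890.
$9,567 is 9,567/31,890 of the full $31,890, so 22,323/31,890 of the $50,000 range has been used: income = $265,300 + $50,000 × 22,323/31,890 = $300,300.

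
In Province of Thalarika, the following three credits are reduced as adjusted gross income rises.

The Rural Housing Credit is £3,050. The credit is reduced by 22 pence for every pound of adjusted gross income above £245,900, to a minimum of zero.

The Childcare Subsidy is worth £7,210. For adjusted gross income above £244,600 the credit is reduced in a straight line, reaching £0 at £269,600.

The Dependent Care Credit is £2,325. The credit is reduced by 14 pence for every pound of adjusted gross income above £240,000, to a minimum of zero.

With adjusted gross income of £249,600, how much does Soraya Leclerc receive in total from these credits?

£8,985

Rural Housing Credit: 22% of the £3,700 excess over £245,900 is £814; credit = £3,050 − £814 = £2,236.
Childcare Subsidy: £249,600 is £5,000 into a £25,000 phase-out range, leaving 20,000/25,000 of the credit: £7,210 × 20,000/25,000 = £5,768.
Dependent Care Credit: 14% of the £9,600 excess over £240,000 is £1,344; credit = £2,325 − £1,344 = £981.
Total: £2,236 + £5,768 + £981 = £8,985.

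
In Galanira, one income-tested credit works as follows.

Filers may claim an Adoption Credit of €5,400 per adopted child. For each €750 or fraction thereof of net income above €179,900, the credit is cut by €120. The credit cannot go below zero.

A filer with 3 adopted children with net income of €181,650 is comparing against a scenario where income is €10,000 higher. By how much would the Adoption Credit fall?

€1,560

At €181,650 — base = 3 × €5,400 = €16,200. income exceeds €179,900 by €1,750, which is 3 full-or-partial €750 increments; reduction = 3 × €120 = €360, leaving €15,840.
At €191,650 — base = 3 × €5,400 = €16,200. income exceeds €179,900 by €11,750, which is 16 full-or-partial €750 increments; reduction = 16 × €120 = €1,920, leaving €14,280.
Lost: €15,840 − €14,280 = €1,560.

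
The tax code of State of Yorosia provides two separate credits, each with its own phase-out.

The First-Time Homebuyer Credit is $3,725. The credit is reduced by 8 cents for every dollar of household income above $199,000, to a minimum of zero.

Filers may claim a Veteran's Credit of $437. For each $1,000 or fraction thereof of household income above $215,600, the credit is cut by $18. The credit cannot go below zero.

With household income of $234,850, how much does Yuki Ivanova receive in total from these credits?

First-Time Homebuyer Credit: 8% of the $35,850 excess over $199,000 is $2,868; credit = $3,725 − $2,868 = $857.
Veteran's Credit: income exceeds $215,600 by $19,250, which is 20 full-or-partial $1,000 increments; reduction = 20 × $18 = $360, leaving $77.
Total: $857 + $77 = $934.

$934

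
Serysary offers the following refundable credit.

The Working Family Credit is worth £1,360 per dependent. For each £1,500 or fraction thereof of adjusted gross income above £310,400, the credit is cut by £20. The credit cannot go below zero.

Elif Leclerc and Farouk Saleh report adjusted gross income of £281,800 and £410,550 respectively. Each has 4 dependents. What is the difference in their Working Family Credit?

Elif (£281,800): Working Family Credit: base = 4 × £1,360 = £5,440. £281,800 is at or below the £310,400 threshold, so the full £5,440 applies.
Farouk (£410,550): Working Family Credit: base = 4 × £1,360 = £5,440. income exceeds £310,400 by £100,150, which is 67 full-or-partial £1,500 increments; reduction = 67 × £20 = £1,340, leaving £4,100.
Difference: |£5,440 − £4,100| = £1,340.

£1,340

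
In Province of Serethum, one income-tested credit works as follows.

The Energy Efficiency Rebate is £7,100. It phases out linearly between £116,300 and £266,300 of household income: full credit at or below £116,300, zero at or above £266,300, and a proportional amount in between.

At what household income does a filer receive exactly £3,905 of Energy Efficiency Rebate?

£3,905 is 3,905/7,100 of the full £7,100, so 3,195/7,100 of the £150,000 range has been used: income = £116,300 + £150,000 × 3,195/7,100 = £183,800.

£183,800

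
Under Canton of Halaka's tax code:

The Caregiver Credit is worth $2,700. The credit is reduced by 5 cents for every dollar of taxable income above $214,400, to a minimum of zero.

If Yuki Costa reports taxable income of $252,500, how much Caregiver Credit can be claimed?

$795

Caregiver Credit: 5% of the $38,100 excess over $214,400 is $1,905; credit = $2,700 − $1,905 = $795.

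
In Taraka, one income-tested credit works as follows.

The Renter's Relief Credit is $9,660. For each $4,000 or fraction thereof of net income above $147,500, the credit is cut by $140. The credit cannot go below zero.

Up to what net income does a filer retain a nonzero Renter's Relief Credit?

After 68 increments the reduction is 68 × $140 = $9,520, leaving $140; one more increment wipes it out. Increment 68 ends at excess 68 × $4,000 = $272,000, so the highest qualifying income is $147,500 + $272,000 = $419,500.

$419,500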